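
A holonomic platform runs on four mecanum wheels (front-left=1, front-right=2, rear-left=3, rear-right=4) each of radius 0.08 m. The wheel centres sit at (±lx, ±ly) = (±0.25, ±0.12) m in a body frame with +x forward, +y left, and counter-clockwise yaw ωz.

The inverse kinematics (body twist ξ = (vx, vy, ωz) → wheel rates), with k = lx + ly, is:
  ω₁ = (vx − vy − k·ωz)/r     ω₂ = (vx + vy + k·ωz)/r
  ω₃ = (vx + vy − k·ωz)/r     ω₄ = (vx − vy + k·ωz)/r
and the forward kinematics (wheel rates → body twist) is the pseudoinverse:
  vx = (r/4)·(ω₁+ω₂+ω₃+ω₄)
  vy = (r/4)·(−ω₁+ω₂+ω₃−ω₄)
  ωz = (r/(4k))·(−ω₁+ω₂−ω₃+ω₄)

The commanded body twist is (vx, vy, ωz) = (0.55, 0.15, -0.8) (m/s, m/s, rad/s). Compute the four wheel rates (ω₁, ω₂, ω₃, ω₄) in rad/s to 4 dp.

(8.7000, 5.0500, 12.4500, 1.3000)

k = lx + ly = 0.25 + 0.12 = 0.3700;  k·ωz = 0.3700·-0.8 = -0.2960
ω₁ (FL) = (vx − vy − k·ωz)/r = 0.6960/0.08 = 8.7000
ω₂ (FR) = (vx + vy + k·ωz)/r = 0.4040/0.08 = 5.0500
ω₃ (RL) = (vx + vy − k·ωz)/r = 0.9960/0.08 = 12.4500
ω₄ (RR) = (vx − vy + k·ωz)/r = 0.1040/0.08 = 1.3000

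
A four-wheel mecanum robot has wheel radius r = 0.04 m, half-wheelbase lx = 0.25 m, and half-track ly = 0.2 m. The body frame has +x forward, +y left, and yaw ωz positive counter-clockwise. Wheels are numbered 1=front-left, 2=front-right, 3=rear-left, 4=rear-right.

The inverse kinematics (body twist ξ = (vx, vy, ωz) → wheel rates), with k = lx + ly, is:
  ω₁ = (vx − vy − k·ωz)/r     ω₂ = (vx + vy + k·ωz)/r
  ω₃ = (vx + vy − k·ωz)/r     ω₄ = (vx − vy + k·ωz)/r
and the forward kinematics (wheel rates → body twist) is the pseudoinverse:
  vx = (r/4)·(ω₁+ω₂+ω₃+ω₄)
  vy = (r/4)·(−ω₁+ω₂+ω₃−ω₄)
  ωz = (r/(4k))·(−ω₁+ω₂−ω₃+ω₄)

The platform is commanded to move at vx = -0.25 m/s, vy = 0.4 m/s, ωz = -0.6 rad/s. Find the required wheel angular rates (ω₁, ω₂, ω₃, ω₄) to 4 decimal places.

k = lx + ly = 0.25 + 0.2 = 0.4500;  k·ωz = 0.4500·-0.6 = -0.2700
ω₁ (FL) = (vx − vy − k·ωz)/r = -0.3800/0.04 = -9.5000
ω₂ (FR) = (vx + vy + k·ωz)/r = -0.1200/0.04 = -3.0000
ω₃ (RL) = (vx + vy − k·ωz)/r = 0.4200/0.04 = 10.5000
ω₄ (RR) = (vx − vy + k·ωz)/r = -0.9200/0.04 = -23.0000

(-9.5000, -3.0000, 10.5000, -23.0000)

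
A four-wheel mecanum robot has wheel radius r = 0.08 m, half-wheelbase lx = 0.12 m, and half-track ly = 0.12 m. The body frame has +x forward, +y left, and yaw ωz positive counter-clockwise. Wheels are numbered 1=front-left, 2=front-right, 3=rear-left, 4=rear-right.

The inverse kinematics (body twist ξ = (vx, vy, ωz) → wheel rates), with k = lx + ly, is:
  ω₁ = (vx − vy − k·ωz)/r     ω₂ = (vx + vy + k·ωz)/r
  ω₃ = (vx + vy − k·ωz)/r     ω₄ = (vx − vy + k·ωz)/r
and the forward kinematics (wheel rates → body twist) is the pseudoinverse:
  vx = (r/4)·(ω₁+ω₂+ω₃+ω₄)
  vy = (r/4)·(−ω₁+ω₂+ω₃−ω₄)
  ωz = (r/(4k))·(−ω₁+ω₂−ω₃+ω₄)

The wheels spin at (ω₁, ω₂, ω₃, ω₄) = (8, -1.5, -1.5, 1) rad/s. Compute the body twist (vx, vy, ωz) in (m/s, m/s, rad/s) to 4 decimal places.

(0.1200, -0.2400, -0.5833)

k = lx + ly = 0.12 + 0.12 = 0.2400
ω₁+ω₂+ω₃+ω₄ = 6.0000  →  vx = (0.08/4)·6.0000 = 0.1200
−ω₁+ω₂+ω₃−ω₄ = -12.0000  →  vy = (0.08/4)·-12.0000 = -0.2400
−ω₁+ω₂−ω₃+ω₄ = -7.0000  →  ωz = (0.08/0.9600)·-7.0000 = -0.5833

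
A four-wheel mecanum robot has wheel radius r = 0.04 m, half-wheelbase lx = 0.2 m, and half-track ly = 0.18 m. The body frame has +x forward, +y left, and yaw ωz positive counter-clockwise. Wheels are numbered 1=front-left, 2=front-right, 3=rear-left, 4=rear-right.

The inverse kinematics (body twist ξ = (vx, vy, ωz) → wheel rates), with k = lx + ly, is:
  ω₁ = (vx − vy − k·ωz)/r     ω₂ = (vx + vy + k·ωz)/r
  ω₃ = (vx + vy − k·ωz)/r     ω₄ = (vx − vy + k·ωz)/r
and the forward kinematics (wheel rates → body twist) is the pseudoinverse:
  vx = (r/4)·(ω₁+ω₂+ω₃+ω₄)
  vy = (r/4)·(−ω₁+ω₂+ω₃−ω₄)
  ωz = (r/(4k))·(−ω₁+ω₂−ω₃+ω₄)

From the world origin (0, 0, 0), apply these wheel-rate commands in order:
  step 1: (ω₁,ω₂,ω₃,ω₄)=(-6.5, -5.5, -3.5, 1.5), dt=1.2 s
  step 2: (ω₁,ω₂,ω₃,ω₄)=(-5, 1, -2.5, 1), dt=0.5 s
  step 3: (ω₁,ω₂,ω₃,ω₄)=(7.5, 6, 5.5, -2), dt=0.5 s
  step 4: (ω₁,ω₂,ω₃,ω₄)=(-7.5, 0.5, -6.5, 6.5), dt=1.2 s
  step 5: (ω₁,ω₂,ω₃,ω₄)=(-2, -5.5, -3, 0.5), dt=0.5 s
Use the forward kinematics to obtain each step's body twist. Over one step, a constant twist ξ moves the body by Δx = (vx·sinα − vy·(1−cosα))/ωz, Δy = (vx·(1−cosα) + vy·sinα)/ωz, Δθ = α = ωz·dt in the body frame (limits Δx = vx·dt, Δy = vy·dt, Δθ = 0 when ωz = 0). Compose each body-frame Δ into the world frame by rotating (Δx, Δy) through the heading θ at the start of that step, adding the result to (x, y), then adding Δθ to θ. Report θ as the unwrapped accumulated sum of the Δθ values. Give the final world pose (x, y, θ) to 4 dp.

step 1: ξ=(vx,vy,ωz)=(-0.1400, -0.0400, 0.1579), dt=1.2 → body Δ=(-0.1625, -0.0636, 0.1895) → world pose (-0.1625, -0.0636, 0.1895)
step 2: ξ=(vx,vy,ωz)=(-0.0550, 0.0250, 0.2500), dt=0.5 → body Δ=(-0.0282, 0.0108, 0.1250) → world pose (-0.1922, -0.0583, 0.3145)
step 3: ξ=(vx,vy,ωz)=(0.1700, 0.0600, -0.2368), dt=0.5 → body Δ=(0.0866, 0.0249, -0.1184) → world pose (-0.1176, -0.0079, 0.1961)
step 4: ξ=(vx,vy,ωz)=(-0.0700, -0.0500, 0.5526), dt=1.2 → body Δ=(-0.0588, -0.0825, 0.6632) → world pose (-0.1592, -0.1003, 0.8592)
step 5: ξ=(vx,vy,ωz)=(-0.1000, -0.0700, 0.0000), dt=0.5 → body Δ=(-0.0500, -0.0350, 0.0000) → world pose (-0.1653, -0.1610, 0.8592)

(-0.1653, -0.1610, 0.8592)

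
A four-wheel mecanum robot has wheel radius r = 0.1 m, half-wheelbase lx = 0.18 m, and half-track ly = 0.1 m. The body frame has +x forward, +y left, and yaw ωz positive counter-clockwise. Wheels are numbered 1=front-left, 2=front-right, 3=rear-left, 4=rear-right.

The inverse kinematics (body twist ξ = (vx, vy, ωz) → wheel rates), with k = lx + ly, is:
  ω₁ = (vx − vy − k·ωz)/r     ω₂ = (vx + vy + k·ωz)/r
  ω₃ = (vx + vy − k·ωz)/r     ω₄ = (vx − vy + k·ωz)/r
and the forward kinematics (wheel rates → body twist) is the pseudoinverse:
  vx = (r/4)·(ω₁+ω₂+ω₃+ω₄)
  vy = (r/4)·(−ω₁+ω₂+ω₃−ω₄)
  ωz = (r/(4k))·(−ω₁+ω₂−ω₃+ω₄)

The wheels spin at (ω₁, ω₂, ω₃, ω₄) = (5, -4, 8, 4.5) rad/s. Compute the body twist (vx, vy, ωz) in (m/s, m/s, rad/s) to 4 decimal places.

k = lx + ly = 0.18 + 0.1 = 0.2800
ω₁+ω₂+ω₃+ω₄ = 13.5000  →  vx = (0.1/4)·13.5000 = 0.3375
−ω₁+ω₂+ω₃−ω₄ = -5.5000  →  vy = (0.1/4)·-5.5000 = -0.1375
−ω₁+ω₂−ω₃+ω₄ = -12.5000  →  ωz = (0.1/1.1200)·-12.5000 = -1.1161

(0.3375, -0.1375, -1.1161)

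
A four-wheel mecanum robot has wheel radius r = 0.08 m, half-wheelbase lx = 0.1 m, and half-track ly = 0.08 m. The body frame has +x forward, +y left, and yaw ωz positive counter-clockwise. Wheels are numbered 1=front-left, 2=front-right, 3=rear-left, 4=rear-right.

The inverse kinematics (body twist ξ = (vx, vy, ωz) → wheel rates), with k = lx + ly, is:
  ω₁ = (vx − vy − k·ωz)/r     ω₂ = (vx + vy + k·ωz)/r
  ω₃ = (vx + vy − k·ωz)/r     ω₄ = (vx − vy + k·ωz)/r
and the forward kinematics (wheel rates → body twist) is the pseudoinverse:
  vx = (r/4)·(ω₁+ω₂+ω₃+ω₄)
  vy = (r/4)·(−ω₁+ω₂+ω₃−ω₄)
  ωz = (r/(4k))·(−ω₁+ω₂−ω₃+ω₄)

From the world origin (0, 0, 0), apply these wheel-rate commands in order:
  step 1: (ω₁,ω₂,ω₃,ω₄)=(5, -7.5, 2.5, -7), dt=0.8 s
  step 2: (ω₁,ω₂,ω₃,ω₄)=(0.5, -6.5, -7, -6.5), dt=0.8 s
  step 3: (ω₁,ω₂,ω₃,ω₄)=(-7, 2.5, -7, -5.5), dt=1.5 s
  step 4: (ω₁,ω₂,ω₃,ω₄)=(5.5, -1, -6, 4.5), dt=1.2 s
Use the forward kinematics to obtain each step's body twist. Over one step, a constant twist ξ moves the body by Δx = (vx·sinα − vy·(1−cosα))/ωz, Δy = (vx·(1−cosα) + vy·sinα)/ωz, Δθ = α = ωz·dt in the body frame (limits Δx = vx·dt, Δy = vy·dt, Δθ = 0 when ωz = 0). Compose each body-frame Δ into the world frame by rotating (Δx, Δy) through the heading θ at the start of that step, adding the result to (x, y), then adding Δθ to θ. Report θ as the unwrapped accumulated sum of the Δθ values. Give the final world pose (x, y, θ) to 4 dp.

step 1: ξ=(vx,vy,ωz)=(-0.1400, -0.0600, -2.4444), dt=0.8 → body Δ=(-0.0868, 0.0560, -1.9556) → world pose (-0.0868, 0.0560, -1.9556)
step 2: ξ=(vx,vy,ωz)=(-0.3900, -0.1500, -0.7222), dt=0.8 → body Δ=(-0.3286, -0.0258, -0.5778) → world pose (0.0126, 0.3703, -2.5333)
step 3: ξ=(vx,vy,ωz)=(-0.3400, 0.1600, 1.2222), dt=1.5 → body Δ=(-0.4335, -0.2240, 1.8333) → world pose (0.2404, 0.8018, -0.7000)
step 4: ξ=(vx,vy,ωz)=(0.0600, -0.3400, 0.4444), dt=1.2 → body Δ=(0.1749, -0.3702, 0.5333) → world pose (0.1357, 0.4060, -0.1667)

(0.1357, 0.4060, -0.1667)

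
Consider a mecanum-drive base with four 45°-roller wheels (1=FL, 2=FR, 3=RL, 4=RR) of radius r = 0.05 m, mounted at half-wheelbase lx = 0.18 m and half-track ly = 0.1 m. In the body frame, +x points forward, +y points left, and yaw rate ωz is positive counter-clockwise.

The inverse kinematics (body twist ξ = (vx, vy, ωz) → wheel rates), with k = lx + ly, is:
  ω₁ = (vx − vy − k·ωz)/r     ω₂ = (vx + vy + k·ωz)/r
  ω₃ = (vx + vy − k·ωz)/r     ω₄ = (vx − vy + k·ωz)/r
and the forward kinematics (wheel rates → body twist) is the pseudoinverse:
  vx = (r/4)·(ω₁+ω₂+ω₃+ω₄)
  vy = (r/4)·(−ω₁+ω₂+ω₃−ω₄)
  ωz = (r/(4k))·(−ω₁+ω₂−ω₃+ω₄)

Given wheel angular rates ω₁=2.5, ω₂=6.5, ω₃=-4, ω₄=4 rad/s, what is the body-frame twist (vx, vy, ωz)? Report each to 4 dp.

(0.1125, -0.0500, 0.5357)

k = lx + ly = 0.18 + 0.1 = 0.2800
ω₁+ω₂+ω₃+ω₄ = 9.0000  →  vx = (0.05/4)·9.0000 = 0.1125
−ω₁+ω₂+ω₃−ω₄ = -4.0000  →  vy = (0.05/4)·-4.0000 = -0.0500
−ω₁+ω₂−ω₃+ω₄ = 12.0000  →  ωz = (0.05/1.1200)·12.0000 = 0.5357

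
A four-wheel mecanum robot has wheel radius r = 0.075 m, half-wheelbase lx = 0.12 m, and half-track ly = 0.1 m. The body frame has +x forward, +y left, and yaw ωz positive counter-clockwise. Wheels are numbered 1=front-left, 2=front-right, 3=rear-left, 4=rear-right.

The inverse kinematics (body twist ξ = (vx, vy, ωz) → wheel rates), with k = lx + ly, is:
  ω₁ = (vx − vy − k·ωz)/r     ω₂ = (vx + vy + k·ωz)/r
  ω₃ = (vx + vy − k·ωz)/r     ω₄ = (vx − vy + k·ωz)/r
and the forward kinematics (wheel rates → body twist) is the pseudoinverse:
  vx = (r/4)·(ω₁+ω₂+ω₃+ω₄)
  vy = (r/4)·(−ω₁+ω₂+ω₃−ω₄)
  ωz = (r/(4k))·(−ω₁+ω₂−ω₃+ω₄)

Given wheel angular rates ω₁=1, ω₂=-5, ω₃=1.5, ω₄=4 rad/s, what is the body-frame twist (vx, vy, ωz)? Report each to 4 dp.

k = lx + ly = 0.12 + 0.1 = 0.2200
ω₁+ω₂+ω₃+ω₄ = 1.5000  →  vx = (0.075/4)·1.5000 = 0.0281
−ω₁+ω₂+ω₃−ω₄ = -8.5000  →  vy = (0.075/4)·-8.5000 = -0.1594
−ω₁+ω₂−ω₃+ω₄ = -3.5000  →  ωz = (0.075/0.8800)·-3.5000 = -0.2983

(0.0281, -0.1594, -0.2983)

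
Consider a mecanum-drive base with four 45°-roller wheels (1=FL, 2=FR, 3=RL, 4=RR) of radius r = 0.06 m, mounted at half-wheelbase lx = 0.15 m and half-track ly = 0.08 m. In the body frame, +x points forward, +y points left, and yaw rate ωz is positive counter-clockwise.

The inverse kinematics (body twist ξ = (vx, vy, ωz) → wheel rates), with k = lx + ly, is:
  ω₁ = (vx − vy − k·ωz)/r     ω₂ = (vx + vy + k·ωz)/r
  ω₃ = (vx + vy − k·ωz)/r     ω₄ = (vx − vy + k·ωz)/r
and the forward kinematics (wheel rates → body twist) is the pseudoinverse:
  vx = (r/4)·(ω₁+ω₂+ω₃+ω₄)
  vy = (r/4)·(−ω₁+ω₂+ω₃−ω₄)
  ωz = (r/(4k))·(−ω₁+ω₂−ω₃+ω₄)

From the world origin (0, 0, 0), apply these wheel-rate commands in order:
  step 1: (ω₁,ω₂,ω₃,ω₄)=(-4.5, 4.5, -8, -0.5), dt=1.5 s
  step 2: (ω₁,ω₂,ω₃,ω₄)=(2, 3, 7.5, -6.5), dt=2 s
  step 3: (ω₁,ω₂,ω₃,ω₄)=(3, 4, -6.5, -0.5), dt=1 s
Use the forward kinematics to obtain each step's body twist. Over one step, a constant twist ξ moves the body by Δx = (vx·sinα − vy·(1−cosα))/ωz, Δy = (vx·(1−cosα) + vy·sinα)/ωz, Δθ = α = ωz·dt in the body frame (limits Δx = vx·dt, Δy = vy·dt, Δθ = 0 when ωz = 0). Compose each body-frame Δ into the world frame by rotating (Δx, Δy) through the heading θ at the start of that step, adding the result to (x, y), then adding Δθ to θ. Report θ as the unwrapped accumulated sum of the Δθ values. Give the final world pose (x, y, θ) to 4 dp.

(-0.2906, 0.2209, 0.3750)

step 1: ξ=(vx,vy,ωz)=(-0.1275, 0.0225, 1.0761), dt=1.5 → body Δ=(-0.1402, -0.1027, 1.6141) → world pose (-0.1402, -0.1027, 1.6141)
step 2: ξ=(vx,vy,ωz)=(0.0900, 0.2250, -0.8478), dt=2.0 → body Δ=(0.4038, 0.1439, -1.6957) → world pose (-0.3015, 0.2944, -0.0815)
step 3: ξ=(vx,vy,ωz)=(0.0000, -0.0750, 0.4565), dt=1.0 → body Δ=(0.0168, -0.0724, 0.4565) → world pose (-0.2906, 0.2209, 0.3750)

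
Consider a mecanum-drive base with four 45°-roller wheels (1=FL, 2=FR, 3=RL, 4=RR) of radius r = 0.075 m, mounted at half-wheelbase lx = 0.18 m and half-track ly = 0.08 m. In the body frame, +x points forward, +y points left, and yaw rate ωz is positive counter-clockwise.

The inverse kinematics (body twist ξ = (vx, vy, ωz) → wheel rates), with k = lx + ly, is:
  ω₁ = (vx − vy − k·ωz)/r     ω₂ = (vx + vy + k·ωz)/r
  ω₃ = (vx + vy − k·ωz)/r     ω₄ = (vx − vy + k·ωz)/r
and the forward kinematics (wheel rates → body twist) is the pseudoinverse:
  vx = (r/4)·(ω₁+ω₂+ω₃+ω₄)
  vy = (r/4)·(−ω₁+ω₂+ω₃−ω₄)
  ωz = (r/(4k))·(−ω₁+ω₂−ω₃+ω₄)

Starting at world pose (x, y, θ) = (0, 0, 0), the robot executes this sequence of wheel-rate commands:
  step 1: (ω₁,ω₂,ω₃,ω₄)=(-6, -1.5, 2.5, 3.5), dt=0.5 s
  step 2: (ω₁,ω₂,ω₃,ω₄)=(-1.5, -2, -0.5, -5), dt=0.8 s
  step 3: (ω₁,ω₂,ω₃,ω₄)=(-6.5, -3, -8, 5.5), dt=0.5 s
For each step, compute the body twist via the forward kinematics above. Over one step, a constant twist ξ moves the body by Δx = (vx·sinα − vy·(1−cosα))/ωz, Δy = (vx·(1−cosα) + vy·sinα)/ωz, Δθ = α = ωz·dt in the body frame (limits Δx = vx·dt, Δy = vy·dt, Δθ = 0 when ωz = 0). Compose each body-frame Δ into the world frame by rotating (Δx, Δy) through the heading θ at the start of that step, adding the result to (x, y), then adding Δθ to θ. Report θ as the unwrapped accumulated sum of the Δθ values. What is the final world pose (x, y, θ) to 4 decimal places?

step 1: ξ=(vx,vy,ωz)=(-0.0281, 0.0656, 0.3966), dt=0.5 → body Δ=(-0.0172, 0.0312, 0.1983) → world pose (-0.0172, 0.0312, 0.1983)
step 2: ξ=(vx,vy,ωz)=(-0.1687, 0.0750, -0.3606), dt=0.8 → body Δ=(-0.1245, 0.0785, -0.2885) → world pose (-0.1548, 0.0836, -0.0901)
step 3: ξ=(vx,vy,ωz)=(-0.2250, -0.1875, 1.2260), dt=0.5 → body Δ=(-0.0777, -0.1214, 0.6130) → world pose (-0.2431, -0.0303, 0.5228)

(-0.2431, -0.0303, 0.5228)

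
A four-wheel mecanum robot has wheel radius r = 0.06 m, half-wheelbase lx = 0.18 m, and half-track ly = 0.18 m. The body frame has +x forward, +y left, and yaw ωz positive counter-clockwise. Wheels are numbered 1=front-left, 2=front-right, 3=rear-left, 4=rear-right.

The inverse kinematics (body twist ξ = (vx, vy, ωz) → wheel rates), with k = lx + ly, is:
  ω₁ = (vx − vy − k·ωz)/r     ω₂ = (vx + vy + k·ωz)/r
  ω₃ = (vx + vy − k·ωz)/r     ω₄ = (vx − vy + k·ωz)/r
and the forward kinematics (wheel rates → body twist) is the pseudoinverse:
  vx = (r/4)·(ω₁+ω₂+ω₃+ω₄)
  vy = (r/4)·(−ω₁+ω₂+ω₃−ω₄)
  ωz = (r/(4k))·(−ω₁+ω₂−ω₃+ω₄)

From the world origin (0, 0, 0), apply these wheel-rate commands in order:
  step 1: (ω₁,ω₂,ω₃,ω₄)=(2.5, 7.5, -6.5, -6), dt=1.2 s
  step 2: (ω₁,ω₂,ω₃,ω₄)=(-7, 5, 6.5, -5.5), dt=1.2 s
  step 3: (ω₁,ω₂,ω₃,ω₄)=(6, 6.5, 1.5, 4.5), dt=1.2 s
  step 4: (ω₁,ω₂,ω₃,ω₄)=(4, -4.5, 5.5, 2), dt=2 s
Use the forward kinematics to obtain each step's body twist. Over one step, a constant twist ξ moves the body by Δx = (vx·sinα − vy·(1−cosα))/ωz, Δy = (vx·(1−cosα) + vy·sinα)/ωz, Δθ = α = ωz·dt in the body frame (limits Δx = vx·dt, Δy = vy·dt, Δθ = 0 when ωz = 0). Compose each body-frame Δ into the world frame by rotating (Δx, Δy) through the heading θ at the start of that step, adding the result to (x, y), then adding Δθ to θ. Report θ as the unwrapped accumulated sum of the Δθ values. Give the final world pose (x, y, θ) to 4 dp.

step 1: ξ=(vx,vy,ωz)=(-0.0375, 0.0675, 0.2292), dt=1.2 → body Δ=(-0.0555, 0.0738, 0.2750) → world pose (-0.0555, 0.0738, 0.2750)
step 2: ξ=(vx,vy,ωz)=(-0.0150, 0.3600, 0.0000), dt=1.2 → body Δ=(-0.0180, 0.4320, 0.0000) → world pose (-0.1901, 0.4847, 0.2750)
step 3: ξ=(vx,vy,ωz)=(0.2775, -0.0375, 0.1458), dt=1.2 → body Δ=(0.3352, -0.0157, 0.1750) → world pose (0.1368, 0.5606, 0.4500)
step 4: ξ=(vx,vy,ωz)=(0.1050, -0.0750, -0.5000), dt=2.0 → body Δ=(0.1078, -0.2228, -1.0000) → world pose (0.3307, 0.4069, -0.5500)

(0.3307, 0.4069, -0.5500)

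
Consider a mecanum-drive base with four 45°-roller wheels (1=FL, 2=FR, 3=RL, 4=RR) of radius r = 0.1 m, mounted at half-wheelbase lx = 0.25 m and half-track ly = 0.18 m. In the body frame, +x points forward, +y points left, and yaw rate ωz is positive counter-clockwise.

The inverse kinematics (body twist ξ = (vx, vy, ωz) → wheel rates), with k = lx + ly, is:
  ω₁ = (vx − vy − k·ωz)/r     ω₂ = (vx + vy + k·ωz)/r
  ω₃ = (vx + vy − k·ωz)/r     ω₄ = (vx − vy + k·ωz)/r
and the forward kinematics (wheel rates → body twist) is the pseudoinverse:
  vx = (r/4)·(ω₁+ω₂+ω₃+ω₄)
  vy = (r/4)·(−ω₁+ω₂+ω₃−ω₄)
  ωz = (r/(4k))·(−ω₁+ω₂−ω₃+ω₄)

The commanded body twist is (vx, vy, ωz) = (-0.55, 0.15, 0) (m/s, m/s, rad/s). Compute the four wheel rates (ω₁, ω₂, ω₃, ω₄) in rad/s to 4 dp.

k = lx + ly = 0.25 + 0.18 = 0.4300;  k·ωz = 0.4300·0 = 0.0000
ω₁ (FL) = (vx − vy − k·ωz)/r = -0.7000/0.1 = -7.0000
ω₂ (FR) = (vx + vy + k·ωz)/r = -0.4000/0.1 = -4.0000
ω₃ (RL) = (vx + vy − k·ωz)/r = -0.4000/0.1 = -4.0000
ω₄ (RR) = (vx − vy + k·ωz)/r = -0.7000/0.1 = -7.0000

(-7.0000, -4.0000, -4.0000, -7.0000)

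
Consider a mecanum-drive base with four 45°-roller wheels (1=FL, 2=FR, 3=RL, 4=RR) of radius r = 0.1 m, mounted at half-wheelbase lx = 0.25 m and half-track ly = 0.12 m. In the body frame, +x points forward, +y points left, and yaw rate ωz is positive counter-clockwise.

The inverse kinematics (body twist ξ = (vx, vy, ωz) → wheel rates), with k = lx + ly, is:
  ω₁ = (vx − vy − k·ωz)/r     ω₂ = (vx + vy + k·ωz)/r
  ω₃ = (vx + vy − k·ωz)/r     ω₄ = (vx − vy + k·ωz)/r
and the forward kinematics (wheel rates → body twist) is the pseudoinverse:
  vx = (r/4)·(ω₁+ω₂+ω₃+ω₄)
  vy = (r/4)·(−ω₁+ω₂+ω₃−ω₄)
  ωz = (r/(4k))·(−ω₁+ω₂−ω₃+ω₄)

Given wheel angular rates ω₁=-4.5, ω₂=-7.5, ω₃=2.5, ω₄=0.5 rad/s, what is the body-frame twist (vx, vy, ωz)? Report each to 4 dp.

(-0.2250, -0.0250, -0.3378)

k = lx + ly = 0.25 + 0.12 = 0.3700
ω₁+ω₂+ω₃+ω₄ = -9.0000  →  vx = (0.1/4)·-9.0000 = -0.2250
−ω₁+ω₂+ω₃−ω₄ = -1.0000  →  vy = (0.1/4)·-1.0000 = -0.0250
−ω₁+ω₂−ω₃+ω₄ = -5.0000  →  ωz = (0.1/1.4800)·-5.0000 = -0.3378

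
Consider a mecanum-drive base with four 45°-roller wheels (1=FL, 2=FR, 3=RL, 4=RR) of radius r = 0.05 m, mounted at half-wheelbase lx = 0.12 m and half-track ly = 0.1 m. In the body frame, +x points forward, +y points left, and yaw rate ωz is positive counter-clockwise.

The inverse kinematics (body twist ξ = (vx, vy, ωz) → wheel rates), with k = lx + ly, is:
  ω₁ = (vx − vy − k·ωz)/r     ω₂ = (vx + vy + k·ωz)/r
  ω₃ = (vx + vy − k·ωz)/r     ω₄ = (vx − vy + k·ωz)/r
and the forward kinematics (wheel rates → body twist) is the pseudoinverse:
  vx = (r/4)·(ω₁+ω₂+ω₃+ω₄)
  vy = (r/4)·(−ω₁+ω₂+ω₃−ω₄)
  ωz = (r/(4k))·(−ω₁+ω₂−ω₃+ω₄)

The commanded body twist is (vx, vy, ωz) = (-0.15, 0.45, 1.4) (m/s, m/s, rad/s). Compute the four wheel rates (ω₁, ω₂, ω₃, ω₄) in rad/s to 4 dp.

k = lx + ly = 0.12 + 0.1 = 0.2200;  k·ωz = 0.2200·1.4 = 0.3080
ω₁ (FL) = (vx − vy − k·ωz)/r = -0.9080/0.05 = -18.1600
ω₂ (FR) = (vx + vy + k·ωz)/r = 0.6080/0.05 = 12.1600
ω₃ (RL) = (vx + vy − k·ωz)/r = -0.0080/0.05 = -0.1600
ω₄ (RR) = (vx − vy + k·ωz)/r = -0.2920/0.05 = -5.8400

(-18.1600, 12.1600, -0.1600, -5.8400)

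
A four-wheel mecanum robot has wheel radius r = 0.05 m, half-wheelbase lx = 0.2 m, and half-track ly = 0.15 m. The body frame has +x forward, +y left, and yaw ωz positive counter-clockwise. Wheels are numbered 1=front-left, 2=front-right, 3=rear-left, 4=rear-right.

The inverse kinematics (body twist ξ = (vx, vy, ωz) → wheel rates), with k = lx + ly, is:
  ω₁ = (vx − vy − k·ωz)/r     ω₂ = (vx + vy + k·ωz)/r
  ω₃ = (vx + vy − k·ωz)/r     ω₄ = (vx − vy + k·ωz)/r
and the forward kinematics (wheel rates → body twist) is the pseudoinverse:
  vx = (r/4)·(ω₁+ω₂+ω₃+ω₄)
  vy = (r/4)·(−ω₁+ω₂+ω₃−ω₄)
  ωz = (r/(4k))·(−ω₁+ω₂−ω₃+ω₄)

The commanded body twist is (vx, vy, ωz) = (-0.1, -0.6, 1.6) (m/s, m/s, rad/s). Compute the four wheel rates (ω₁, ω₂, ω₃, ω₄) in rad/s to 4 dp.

(-1.2000, -2.8000, -25.2000, 21.2000)

k = lx + ly = 0.2 + 0.15 = 0.3500;  k·ωz = 0.3500·1.6 = 0.5600
ω₁ (FL) = (vx − vy − k·ωz)/r = -0.0600/0.05 = -1.2000
ω₂ (FR) = (vx + vy + k·ωz)/r = -0.1400/0.05 = -2.8000
ω₃ (RL) = (vx + vy − k·ωz)/r = -1.2600/0.05 = -25.2000
ω₄ (RR) = (vx − vy + k·ωz)/r = 1.0600/0.05 = 21.2000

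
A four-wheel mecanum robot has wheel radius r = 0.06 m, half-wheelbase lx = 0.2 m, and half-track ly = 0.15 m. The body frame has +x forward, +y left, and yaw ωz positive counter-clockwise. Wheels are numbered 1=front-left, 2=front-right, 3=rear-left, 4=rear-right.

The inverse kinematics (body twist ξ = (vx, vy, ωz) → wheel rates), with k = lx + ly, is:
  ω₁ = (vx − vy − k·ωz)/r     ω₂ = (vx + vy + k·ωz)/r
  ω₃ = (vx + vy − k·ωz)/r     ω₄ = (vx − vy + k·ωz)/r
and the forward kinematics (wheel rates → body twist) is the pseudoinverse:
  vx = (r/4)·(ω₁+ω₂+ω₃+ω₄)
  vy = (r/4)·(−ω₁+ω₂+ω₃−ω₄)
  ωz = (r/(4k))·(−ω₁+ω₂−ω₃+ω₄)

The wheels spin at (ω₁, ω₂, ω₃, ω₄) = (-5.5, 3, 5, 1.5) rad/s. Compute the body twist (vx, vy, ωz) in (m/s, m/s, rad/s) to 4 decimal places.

(0.0600, 0.1800, 0.2143)

k = lx + ly = 0.2 + 0.15 = 0.3500
ω₁+ω₂+ω₃+ω₄ = 4.0000  →  vx = (0.06/4)·4.0000 = 0.0600
−ω₁+ω₂+ω₃−ω₄ = 12.0000  →  vy = (0.06/4)·12.0000 = 0.1800
−ω₁+ω₂−ω₃+ω₄ = 5.0000  →  ωz = (0.06/1.4000)·5.0000 = 0.2143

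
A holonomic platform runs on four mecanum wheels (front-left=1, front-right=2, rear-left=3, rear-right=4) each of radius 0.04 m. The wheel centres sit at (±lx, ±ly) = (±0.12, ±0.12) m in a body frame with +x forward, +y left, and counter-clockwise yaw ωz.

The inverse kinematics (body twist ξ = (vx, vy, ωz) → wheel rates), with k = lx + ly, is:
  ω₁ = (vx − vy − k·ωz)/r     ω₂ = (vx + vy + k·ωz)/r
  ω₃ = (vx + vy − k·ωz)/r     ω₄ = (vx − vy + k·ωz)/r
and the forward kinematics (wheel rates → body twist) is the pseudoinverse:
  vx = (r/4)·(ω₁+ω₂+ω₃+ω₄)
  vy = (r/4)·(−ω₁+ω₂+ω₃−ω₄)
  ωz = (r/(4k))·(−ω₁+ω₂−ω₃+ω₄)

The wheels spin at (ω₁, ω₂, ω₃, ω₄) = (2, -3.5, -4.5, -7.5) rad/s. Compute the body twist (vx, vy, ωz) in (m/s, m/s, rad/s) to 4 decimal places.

(-0.1350, -0.0250, -0.3542)

k = lx + ly = 0.12 + 0.12 = 0.2400
ω₁+ω₂+ω₃+ω₄ = -13.5000  →  vx = (0.04/4)·-13.5000 = -0.1350
−ω₁+ω₂+ω₃−ω₄ = -2.5000  →  vy = (0.04/4)·-2.5000 = -0.0250
−ω₁+ω₂−ω₃+ω₄ = -8.5000  →  ωz = (0.04/0.9600)·-8.5000 = -0.3542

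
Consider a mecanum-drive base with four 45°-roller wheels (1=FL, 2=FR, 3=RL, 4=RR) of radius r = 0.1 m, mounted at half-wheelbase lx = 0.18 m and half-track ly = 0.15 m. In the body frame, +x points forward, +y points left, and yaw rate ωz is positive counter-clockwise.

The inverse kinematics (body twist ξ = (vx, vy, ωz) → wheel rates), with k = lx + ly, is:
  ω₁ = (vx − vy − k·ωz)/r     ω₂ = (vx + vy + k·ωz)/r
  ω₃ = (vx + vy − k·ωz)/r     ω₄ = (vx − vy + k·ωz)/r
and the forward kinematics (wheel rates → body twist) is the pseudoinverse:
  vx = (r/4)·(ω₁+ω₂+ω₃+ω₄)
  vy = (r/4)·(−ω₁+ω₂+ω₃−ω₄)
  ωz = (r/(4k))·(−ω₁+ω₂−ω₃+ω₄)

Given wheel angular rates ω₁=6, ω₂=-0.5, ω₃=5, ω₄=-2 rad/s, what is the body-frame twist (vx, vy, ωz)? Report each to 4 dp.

k = lx + ly = 0.18 + 0.15 = 0.3300
ω₁+ω₂+ω₃+ω₄ = 8.5000  →  vx = (0.1/4)·8.5000 = 0.2125
−ω₁+ω₂+ω₃−ω₄ = 0.5000  →  vy = (0.1/4)·0.5000 = 0.0125
−ω₁+ω₂−ω₃+ω₄ = -13.5000  →  ωz = (0.1/1.3200)·-13.5000 = -1.0227

(0.2125, 0.0125, -1.0227)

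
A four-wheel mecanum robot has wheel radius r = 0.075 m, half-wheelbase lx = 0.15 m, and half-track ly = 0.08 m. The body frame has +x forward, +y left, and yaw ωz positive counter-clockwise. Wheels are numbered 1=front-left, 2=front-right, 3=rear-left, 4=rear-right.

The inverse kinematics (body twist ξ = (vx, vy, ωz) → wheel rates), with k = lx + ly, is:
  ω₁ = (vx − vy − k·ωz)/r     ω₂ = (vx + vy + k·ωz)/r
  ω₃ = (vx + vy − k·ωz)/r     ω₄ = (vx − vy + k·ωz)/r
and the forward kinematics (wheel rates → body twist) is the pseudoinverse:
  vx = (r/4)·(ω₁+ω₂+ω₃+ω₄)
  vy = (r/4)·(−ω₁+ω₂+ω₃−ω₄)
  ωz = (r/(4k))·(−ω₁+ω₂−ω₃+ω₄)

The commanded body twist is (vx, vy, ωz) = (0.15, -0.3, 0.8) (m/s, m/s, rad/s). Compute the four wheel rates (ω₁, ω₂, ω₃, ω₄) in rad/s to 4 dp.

k = lx + ly = 0.15 + 0.08 = 0.2300;  k·ωz = 0.2300·0.8 = 0.1840
ω₁ (FL) = (vx − vy − k·ωz)/r = 0.2660/0.075 = 3.5467
ω₂ (FR) = (vx + vy + k·ωz)/r = 0.0340/0.075 = 0.4533
ω₃ (RL) = (vx + vy − k·ωz)/r = -0.3340/0.075 = -4.4533
ω₄ (RR) = (vx − vy + k·ωz)/r = 0.6340/0.075 = 8.4533

(3.5467, 0.4533, -4.4533, 8.4533)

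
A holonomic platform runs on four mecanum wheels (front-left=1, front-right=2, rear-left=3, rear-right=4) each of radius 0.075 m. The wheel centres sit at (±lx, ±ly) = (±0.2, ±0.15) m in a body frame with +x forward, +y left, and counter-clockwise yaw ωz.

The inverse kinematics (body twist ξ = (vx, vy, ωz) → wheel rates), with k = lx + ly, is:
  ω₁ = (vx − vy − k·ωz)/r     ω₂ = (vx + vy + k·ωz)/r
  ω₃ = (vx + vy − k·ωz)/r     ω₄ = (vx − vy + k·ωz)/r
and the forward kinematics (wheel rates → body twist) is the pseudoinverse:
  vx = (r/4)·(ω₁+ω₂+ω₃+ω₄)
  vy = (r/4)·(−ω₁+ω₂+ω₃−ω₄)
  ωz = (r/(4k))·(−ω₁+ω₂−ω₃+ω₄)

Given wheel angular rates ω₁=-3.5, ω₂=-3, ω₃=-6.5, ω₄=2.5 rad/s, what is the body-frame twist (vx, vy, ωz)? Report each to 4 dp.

k = lx + ly = 0.2 + 0.15 = 0.3500
ω₁+ω₂+ω₃+ω₄ = -10.5000  →  vx = (0.075/4)·-10.5000 = -0.1969
−ω₁+ω₂+ω₃−ω₄ = -8.5000  →  vy = (0.075/4)·-8.5000 = -0.1594
−ω₁+ω₂−ω₃+ω₄ = 9.5000  →  ωz = (0.075/1.4000)·9.5000 = 0.5089

(-0.1969, -0.1594, 0.5089)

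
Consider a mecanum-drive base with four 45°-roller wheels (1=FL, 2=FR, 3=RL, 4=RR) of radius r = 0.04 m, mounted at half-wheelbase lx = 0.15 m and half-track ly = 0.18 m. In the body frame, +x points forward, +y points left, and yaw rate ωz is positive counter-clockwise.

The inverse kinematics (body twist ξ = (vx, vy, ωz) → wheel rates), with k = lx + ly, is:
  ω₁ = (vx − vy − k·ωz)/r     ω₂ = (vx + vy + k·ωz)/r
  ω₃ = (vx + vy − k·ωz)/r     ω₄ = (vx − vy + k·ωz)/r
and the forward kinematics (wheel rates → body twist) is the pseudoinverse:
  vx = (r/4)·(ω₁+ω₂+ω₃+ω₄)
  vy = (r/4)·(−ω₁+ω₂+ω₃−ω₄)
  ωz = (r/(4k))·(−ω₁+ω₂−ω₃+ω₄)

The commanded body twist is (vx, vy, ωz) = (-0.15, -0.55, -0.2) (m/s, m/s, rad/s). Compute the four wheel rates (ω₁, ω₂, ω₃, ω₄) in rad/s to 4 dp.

k = lx + ly = 0.15 + 0.18 = 0.3300;  k·ωz = 0.3300·-0.2 = -0.0660
ω₁ (FL) = (vx − vy − k·ωz)/r = 0.4660/0.04 = 11.6500
ω₂ (FR) = (vx + vy + k·ωz)/r = -0.7660/0.04 = -19.1500
ω₃ (RL) = (vx + vy − k·ωz)/r = -0.6340/0.04 = -15.8500
ω₄ (RR) = (vx − vy + k·ωz)/r = 0.3340/0.04 = 8.3500

(11.6500, -19.1500, -15.8500, 8.3500)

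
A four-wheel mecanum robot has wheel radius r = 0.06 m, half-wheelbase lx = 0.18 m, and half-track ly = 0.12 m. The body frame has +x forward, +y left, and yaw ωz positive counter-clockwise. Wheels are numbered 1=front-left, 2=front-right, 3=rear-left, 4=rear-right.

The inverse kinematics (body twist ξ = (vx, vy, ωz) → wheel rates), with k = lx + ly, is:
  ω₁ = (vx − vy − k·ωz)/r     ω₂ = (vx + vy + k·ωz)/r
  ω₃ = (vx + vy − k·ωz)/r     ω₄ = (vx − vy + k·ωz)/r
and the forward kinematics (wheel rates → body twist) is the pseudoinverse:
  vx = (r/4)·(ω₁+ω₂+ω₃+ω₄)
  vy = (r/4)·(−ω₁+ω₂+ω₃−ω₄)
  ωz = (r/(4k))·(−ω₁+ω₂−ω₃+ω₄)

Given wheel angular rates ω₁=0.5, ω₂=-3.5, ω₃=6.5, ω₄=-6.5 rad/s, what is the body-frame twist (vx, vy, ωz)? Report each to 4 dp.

(-0.0450, 0.1350, -0.8500)

k = lx + ly = 0.18 + 0.12 = 0.3000
ω₁+ω₂+ω₃+ω₄ = -3.0000  →  vx = (0.06/4)·-3.0000 = -0.0450
−ω₁+ω₂+ω₃−ω₄ = 9.0000  →  vy = (0.06/4)·9.0000 = 0.1350
−ω₁+ω₂−ω₃+ω₄ = -17.0000  →  ωz = (0.06/1.2000)·-17.0000 = -0.8500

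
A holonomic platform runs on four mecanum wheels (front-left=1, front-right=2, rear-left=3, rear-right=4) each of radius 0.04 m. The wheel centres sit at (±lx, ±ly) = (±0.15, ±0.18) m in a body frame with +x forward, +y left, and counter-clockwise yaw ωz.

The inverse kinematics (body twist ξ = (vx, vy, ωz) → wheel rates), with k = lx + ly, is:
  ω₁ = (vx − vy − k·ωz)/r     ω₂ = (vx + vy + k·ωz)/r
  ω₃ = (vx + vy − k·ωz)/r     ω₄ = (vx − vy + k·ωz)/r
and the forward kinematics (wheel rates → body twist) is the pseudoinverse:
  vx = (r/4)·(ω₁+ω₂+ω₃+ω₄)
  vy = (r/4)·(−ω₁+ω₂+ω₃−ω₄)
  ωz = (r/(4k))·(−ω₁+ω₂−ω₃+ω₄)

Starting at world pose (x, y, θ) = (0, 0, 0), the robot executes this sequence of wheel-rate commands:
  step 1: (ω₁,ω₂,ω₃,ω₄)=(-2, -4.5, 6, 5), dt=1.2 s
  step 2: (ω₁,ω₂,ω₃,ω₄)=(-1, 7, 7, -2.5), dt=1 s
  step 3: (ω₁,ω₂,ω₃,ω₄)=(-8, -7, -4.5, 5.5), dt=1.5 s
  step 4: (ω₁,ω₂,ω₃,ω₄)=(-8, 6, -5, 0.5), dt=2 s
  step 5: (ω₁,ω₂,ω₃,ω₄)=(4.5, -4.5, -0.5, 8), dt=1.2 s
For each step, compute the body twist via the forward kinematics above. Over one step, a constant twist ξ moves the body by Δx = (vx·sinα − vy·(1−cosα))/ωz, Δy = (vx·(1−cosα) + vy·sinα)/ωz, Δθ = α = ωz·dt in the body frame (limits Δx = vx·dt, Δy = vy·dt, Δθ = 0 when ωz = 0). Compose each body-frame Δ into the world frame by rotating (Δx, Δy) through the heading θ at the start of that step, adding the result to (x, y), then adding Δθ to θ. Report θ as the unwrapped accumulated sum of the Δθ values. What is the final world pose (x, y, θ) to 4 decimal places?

step 1: ξ=(vx,vy,ωz)=(0.0450, -0.0150, -0.1061), dt=1.2 → body Δ=(0.0527, -0.0214, -0.1273) → world pose (0.0527, -0.0214, -0.1273)
step 2: ξ=(vx,vy,ωz)=(0.1050, 0.1750, -0.0455), dt=1.0 → body Δ=(0.1089, 0.1726, -0.0455) → world pose (0.1827, 0.1359, -0.1727)
step 3: ξ=(vx,vy,ωz)=(-0.1400, -0.0900, 0.3333), dt=1.5 → body Δ=(-0.1683, -0.1809, 0.5000) → world pose (-0.0142, -0.0133, 0.3273)
step 4: ξ=(vx,vy,ωz)=(-0.0650, 0.0850, 0.5909), dt=2.0 → body Δ=(-0.1911, 0.0648, 1.1818) → world pose (-0.2160, -0.0133, 1.5091)
step 5: ξ=(vx,vy,ωz)=(0.0750, -0.1750, -0.0152), dt=1.2 → body Δ=(0.0881, -0.2108, -0.0182) → world pose (-0.0001, 0.0616, 1.4909)

(-0.0001, 0.0616, 1.4909)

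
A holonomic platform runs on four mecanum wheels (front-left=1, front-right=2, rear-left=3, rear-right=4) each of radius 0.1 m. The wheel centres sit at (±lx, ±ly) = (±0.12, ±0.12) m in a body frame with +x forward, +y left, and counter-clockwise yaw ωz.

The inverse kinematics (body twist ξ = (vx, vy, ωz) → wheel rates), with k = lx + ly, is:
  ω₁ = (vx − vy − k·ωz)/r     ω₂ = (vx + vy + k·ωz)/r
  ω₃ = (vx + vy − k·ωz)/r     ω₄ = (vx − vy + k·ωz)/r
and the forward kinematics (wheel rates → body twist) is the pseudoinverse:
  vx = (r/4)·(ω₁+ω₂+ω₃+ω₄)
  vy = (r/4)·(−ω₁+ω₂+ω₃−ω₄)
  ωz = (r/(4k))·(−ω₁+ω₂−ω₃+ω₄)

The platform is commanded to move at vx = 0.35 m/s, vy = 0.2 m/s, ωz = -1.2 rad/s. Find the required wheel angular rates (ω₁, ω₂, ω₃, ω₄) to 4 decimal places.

(4.3800, 2.6200, 8.3800, -1.3800)

k = lx + ly = 0.12 + 0.12 = 0.2400;  k·ωz = 0.2400·-1.2 = -0.2880
ω₁ (FL) = (vx − vy − k·ωz)/r = 0.4380/0.1 = 4.3800
ω₂ (FR) = (vx + vy + k·ωz)/r = 0.2620/0.1 = 2.6200
ω₃ (RL) = (vx + vy − k·ωz)/r = 0.8380/0.1 = 8.3800
ω₄ (RR) = (vx − vy + k·ωz)/r = -0.1380/0.1 = -1.3800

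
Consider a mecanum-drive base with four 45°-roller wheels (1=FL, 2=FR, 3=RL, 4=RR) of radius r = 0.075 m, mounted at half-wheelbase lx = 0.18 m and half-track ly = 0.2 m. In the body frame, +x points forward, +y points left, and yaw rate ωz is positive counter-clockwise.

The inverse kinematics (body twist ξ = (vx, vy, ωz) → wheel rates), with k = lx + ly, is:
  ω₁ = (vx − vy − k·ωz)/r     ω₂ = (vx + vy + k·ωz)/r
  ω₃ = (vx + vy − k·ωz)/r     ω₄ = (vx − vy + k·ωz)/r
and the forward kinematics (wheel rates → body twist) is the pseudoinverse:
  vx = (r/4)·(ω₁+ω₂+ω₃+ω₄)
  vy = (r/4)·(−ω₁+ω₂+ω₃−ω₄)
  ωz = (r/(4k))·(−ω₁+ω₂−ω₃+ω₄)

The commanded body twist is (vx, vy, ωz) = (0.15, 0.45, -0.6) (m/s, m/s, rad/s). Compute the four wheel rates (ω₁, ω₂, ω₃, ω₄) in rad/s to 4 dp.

(-0.9600, 4.9600, 11.0400, -7.0400)

k = lx + ly = 0.18 + 0.2 = 0.3800;  k·ωz = 0.3800·-0.6 = -0.2280
ω₁ (FL) = (vx − vy − k·ωz)/r = -0.0720/0.075 = -0.9600
ω₂ (FR) = (vx + vy + k·ωz)/r = 0.3720/0.075 = 4.9600
ω₃ (RL) = (vx + vy − k·ωz)/r = 0.8280/0.075 = 11.0400
ω₄ (RR) = (vx − vy + k·ωz)/r = -0.5280/0.075 = -7.0400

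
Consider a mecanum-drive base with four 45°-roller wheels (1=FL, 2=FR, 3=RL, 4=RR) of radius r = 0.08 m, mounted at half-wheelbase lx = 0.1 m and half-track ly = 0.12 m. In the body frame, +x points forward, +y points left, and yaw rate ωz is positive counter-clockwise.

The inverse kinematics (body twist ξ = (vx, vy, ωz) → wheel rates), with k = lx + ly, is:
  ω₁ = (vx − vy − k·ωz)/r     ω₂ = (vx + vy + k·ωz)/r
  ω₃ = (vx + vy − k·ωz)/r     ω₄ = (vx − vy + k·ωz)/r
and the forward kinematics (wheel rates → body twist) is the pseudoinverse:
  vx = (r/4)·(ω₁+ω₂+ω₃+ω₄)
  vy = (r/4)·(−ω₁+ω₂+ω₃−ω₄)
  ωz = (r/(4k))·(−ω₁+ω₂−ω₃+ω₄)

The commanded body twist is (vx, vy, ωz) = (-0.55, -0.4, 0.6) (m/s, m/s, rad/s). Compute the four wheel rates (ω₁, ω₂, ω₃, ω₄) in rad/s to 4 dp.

(-3.5250, -10.2250, -13.5250, -0.2250)

k = lx + ly = 0.1 + 0.12 = 0.2200;  k·ωz = 0.2200·0.6 = 0.1320
ω₁ (FL) = (vx − vy − k·ωz)/r = -0.2820/0.08 = -3.5250
ω₂ (FR) = (vx + vy + k·ωz)/r = -0.8180/0.08 = -10.2250
ω₃ (RL) = (vx + vy − k·ωz)/r = -1.0820/0.08 = -13.5250
ω₄ (RR) = (vx − vy + k·ωz)/r = -0.0180/0.08 = -0.2250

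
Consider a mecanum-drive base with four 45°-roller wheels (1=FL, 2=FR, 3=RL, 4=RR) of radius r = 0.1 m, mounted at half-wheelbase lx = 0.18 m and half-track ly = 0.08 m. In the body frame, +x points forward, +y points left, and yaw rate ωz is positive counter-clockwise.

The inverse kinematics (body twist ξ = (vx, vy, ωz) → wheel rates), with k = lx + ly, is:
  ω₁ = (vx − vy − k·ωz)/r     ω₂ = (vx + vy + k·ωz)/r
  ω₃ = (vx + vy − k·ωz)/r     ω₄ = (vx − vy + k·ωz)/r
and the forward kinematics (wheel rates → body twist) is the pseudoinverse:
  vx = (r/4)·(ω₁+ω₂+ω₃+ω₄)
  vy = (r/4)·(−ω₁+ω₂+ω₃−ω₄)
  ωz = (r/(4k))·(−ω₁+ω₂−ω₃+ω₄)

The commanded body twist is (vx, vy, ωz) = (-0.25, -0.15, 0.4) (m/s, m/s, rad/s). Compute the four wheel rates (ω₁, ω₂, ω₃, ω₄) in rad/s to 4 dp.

(-2.0400, -2.9600, -5.0400, 0.0400)

k = lx + ly = 0.18 + 0.08 = 0.2600;  k·ωz = 0.2600·0.4 = 0.1040
ω₁ (FL) = (vx − vy − k·ωz)/r = -0.2040/0.1 = -2.0400
ω₂ (FR) = (vx + vy + k·ωz)/r = -0.2960/0.1 = -2.9600
ω₃ (RL) = (vx + vy − k·ωz)/r = -0.5040/0.1 = -5.0400
ω₄ (RR) = (vx − vy + k·ωz)/r = 0.0040/0.1 = 0.0400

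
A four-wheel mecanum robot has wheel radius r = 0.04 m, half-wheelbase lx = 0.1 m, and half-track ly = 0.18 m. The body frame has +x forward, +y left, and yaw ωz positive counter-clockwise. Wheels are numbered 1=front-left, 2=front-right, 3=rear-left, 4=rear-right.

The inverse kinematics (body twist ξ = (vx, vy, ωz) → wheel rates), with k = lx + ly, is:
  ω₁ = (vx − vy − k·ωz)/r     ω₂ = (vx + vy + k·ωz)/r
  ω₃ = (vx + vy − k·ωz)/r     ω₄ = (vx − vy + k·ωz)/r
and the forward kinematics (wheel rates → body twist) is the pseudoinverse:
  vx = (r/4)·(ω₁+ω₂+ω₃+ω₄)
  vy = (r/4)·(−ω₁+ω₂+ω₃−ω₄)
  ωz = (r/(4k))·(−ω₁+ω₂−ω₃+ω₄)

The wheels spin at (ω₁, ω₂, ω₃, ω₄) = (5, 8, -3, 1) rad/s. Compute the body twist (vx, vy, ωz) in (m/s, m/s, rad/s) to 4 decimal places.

k = lx + ly = 0.1 + 0.18 = 0.2800
ω₁+ω₂+ω₃+ω₄ = 11.0000  →  vx = (0.04/4)·11.0000 = 0.1100
−ω₁+ω₂+ω₃−ω₄ = -1.0000  →  vy = (0.04/4)·-1.0000 = -0.0100
−ω₁+ω₂−ω₃+ω₄ = 7.0000  →  ωz = (0.04/1.1200)·7.0000 = 0.2500

(0.1100, -0.0100, 0.2500)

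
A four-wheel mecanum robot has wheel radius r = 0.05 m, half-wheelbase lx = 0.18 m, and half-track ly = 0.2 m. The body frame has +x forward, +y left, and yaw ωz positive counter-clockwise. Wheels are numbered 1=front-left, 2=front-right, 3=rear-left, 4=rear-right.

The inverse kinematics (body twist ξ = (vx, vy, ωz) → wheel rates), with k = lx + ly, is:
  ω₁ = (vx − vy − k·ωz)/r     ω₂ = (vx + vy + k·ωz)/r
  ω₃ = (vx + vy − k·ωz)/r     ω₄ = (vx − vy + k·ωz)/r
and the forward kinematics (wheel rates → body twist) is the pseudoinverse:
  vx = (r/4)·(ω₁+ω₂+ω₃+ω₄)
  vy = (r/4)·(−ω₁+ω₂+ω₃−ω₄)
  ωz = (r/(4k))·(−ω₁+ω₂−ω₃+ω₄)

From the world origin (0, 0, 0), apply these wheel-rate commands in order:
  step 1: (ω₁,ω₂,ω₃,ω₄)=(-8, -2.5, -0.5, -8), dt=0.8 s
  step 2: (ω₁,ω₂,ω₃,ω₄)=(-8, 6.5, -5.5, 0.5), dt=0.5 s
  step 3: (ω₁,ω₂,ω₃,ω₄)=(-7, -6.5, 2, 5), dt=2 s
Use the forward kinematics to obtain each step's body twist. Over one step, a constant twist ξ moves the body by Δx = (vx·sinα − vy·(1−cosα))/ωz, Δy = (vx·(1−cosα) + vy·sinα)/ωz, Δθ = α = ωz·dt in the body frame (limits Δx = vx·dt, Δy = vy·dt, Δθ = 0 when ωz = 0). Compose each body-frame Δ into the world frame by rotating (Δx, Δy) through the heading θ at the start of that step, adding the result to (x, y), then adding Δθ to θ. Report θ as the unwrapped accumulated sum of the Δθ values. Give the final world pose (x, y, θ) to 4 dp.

(-0.3579, 0.0622, 0.5148)

step 1: ξ=(vx,vy,ωz)=(-0.2375, 0.1625, -0.0658), dt=0.8 → body Δ=(-0.1865, 0.1349, -0.0526) → world pose (-0.1865, 0.1349, -0.0526)
step 2: ξ=(vx,vy,ωz)=(-0.0813, 0.1062, 0.6743), dt=0.5 → body Δ=(-0.0487, 0.0453, 0.3372) → world pose (-0.2328, 0.1828, 0.2845)
step 3: ξ=(vx,vy,ωz)=(-0.0813, -0.0312, 0.1151), dt=2.0 → body Δ=(-0.1539, -0.0806, 0.2303) → world pose (-0.3579, 0.0622, 0.5148)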